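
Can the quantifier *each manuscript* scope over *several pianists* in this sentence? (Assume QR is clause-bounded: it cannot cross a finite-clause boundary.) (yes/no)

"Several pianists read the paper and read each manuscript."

*each manuscript* sits inside one conjunct of the coordinate structure (*read each manuscript*).
Coordinate structures are islands for non-across-the-board movement, QR included.
There is no licit LF on which *each manuscript* c-commands *several pianists*.

No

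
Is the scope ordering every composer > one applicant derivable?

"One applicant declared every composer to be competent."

Yes

This is an ECM construction: *every composer* is the infinitival subject, Case-marked by the matrix verb, and the infinitive is transparent for QR.
Since no island is crossed, the inverse ordering is licensed alongside surface scope.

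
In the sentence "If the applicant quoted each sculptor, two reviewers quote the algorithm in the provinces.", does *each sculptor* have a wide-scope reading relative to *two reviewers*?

*each sculptor* sits inside the adjunct clause *if the applicant quoted each sculptor*.
Adverbial clauses are not L-marked, so they are barriers for QR — the quantifier cannot escape the adjunct.
So *each sculptor* cannot raise to a position above *two reviewers*.

No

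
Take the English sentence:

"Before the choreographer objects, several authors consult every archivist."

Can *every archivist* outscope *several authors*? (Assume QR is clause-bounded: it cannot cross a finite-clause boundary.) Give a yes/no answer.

Yes

Although there is an adjunct clause, *every archivist* is in the main clause, not inside the adjunct.
Ordinary QR to a clause-peripheral position gives the wide-scope LF for the lower DP.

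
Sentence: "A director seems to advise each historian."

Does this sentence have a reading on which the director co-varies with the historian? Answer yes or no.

That reading corresponds to *each historian* > *a director*.
*each historian* is the object of the infinitival complement of a raising predicate; raising infinitives are transparent for QR, so the two DPs are in effect clausemates.
Clause-internal QR can adjoin the lower DP above the subject, yielding the inverse reading.

Yes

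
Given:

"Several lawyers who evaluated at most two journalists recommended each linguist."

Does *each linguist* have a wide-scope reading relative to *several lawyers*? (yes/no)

Yes

The relative clause *who evaluated at most two journalists* modifies *several lawyers*, but *each linguist* is not inside that relative clause — it is an argument of the matrix verb.
Nothing blocks QR of the lower DP to a position above the higher one, so inverse scope is available.
The sentence is scopally ambiguous between *several lawyers* > *each linguist* and *each linguist* > *several lawyers*.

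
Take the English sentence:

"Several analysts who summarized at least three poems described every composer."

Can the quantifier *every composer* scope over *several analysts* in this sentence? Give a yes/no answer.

*every composer* sits in the matrix clause, not in the relative clause on *several analysts*.
Since no island is crossed, the inverse ordering is licensed alongside surface scope.
The sentence is scopally ambiguous between *several analysts* > *every composer* and *every composer* > *several analysts*.

Yes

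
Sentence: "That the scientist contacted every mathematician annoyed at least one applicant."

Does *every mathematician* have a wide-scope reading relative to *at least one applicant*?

*every mathematician* sits inside the sentential subject *that the scientist contacted every mathematician*.
The subject-island constraint blocks QR out of a clausal subject.
So *every mathematician* cannot raise to a position above *at least one applicant*.

No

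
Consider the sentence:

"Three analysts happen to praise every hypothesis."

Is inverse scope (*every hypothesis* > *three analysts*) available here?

Yes

*every hypothesis* is inside a raising infinitive, which is transparent to QR (no CP barrier), so it behaves as a matrix argument.
QR within a single clause is free, so the lower quantifier may take scope over the higher one.
So *every hypothesis* > *three analysts* is among the available readings.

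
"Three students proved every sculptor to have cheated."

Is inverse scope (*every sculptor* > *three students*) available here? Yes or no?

Yes

The ECM infinitive is scope-transparent — *every sculptor* is free to raise above *three students*.
No island intervenes, so both surface and inverse scope are derivable.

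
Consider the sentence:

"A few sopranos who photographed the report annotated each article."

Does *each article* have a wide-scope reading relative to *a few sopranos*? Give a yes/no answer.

The RC *who photographed the report* is an island, but *each article* is not inside it — it is the matrix object, a clausemate of *a few sopranos*.
QR within a single clause is free, so the lower quantifier may take scope over the higher one.
So *each article* > *a few sopranos* is among the available readings.

Yes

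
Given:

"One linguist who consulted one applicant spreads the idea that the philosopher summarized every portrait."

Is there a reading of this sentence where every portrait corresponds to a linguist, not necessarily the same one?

This is the *every portrait* > *one linguist* reading.
The DP *every portrait* is contained in the complex NP *the idea that the philosopher summarized every portrait*.
Noun-complement clauses are scope islands (the Complex NP Constraint): a quantifier inside one cannot scope into the matrix.
So *every portrait* cannot raise high enough to outscope *one linguist*; only the surface ordering *one linguist* > *every portrait* is available.
(Only the surface reading survives: one fixed linguist with respect to all the relevant portraits.)

No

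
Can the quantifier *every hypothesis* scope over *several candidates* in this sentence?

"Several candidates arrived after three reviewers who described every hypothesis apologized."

The target quantifier *every hypothesis* is part of the relative clause *who described every hypothesis*, which is itself inside the adjunct *after three reviewers who described every hypothesis apologized*.
Both the relative clause and the enclosing adjunct are scope islands; QR cannot cross either.
The inverse ordering *every hypothesis* > *several candidates* is therefore underivable.

No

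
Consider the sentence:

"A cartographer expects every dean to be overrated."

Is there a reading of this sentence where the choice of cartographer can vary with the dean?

Yes

That reading corresponds to *every dean* > *a cartographer*.
ECM infinitives lack a CP barrier, so *every dean* can QR over the matrix subject *a cartographer*.
Ordinary QR to a clause-peripheral position gives the wide-scope LF for the lower DP.
Both orderings are possible: *a cartographer* > *every dean* and *every dean* > *a cartographer*.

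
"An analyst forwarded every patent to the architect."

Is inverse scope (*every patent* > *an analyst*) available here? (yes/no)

Yes

*every patent* and *an analyst* are in the same minimal clause.
With no island boundary between them, the object can take inverse scope over the subject via ordinary QR within the clause.
The sentence is scopally ambiguous between *an analyst* > *every patent* and *every patent* > *an analyst*.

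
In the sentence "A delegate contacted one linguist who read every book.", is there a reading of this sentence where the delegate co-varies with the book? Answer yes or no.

No

This is the *every book* > *a delegate* reading.
*every book* sits inside the relative clause *who read every book* modifying *one linguist*.
Relative clauses are scope islands: a quantifier cannot QR out of a relative clause to take scope in the matrix clause.
*every book* is confined to the island and cannot take scope over *a delegate*.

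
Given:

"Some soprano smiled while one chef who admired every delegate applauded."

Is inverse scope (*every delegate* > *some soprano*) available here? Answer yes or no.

No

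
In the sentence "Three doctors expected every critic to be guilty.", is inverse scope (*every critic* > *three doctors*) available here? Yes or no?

*every critic* is an ECM subject; ECM complements are not islands, and the embedded quantifier may take matrix scope.
Since no island is crossed, the inverse ordering is licensed alongside surface scope.
Both orderings are possible: *three doctors* > *every critic* and *every critic* > *three doctors*.

Yes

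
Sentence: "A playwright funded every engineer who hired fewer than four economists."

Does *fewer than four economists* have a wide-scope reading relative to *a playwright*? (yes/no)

No

*fewer than four economists* is embedded in the relative clause *who hired fewer than four economists* modifying *every engineer*.
Relative clauses are scope islands: a quantifier cannot QR out of a relative clause to take scope in the matrix clause.
*fewer than four economists* is confined to the island and cannot take scope over *a playwright*.
(Only the surface reading survives: one fixed playwright with respect to all the relevant economists.)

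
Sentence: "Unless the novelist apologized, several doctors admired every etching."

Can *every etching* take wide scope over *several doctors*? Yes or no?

The adjunct island is irrelevant here — *every etching* and *several doctors* are both in the matrix clause.
Since no island is crossed, the inverse ordering is licensed alongside surface scope.

Yes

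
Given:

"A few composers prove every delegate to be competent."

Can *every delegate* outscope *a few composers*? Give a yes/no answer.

ECM infinitives lack a CP barrier, so *every delegate* can QR over the matrix subject *a few composers*.
Ordinary QR to a clause-peripheral position gives the wide-scope LF for the lower DP.

Yes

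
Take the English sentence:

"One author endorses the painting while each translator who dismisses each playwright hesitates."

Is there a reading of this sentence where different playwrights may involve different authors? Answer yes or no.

No

That reading corresponds to *each playwright* > *one author*.
*each playwright* sits inside the relative clause *who dismisses each playwright*, which is itself inside the adjunct *while each translator who dismisses each playwright hesitates*.
Nested islands: the RC island is itself inside an adjunct island, so wide scope is doubly excluded.
So the wide-scope reading for *each playwright* is blocked.
(Only the surface reading survives: one fixed author with respect to all the relevant playwrights.)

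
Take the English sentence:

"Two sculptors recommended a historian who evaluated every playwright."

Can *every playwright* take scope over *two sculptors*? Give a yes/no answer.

*every playwright* sits inside the relative clause *who evaluated every playwright* modifying *a historian*.
Relative clauses are scope islands: a quantifier cannot QR out of a relative clause to take scope in the matrix clause.
*every playwright* > *two sculptors* would require crossing that boundary, which is illicit.

No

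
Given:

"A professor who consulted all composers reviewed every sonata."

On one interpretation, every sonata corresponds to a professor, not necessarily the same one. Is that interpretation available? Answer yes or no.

This is the *every sonata* > *a professor* reading.
*every sonata* is a matrix argument; only *a professor* is modified by the relative clause *who consulted all composers*, so the RC island is irrelevant to the target quantifier.
Since no island is crossed, the inverse ordering is licensed alongside surface scope.

Yes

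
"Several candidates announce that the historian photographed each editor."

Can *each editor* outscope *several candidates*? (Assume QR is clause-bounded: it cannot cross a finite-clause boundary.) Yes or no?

No

*each editor* occurs within the finite complement clause *that the historian photographed each editor*.
Finite CP is the ceiling for QR here, by assumption.
*each editor* is confined to the island and cannot take scope over *several candidates*.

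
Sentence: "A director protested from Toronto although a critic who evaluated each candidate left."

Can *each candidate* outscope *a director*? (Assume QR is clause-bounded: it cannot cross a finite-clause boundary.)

No

*each candidate* sits inside the relative clause *who evaluated each candidate*, which is itself inside the adjunct *although a critic who evaluated each candidate left*.
Nested islands: the RC island is itself inside an adjunct island, so wide scope is doubly excluded.
Hence only narrow scope for *each candidate* (under *a director*) survives.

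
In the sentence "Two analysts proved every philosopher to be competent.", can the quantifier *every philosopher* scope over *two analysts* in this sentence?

Yes

*every philosopher* is an ECM subject; ECM complements are not islands, and the embedded quantifier may take matrix scope.
With no island boundary between them, the object can take inverse scope over the subject via ordinary QR within the clause.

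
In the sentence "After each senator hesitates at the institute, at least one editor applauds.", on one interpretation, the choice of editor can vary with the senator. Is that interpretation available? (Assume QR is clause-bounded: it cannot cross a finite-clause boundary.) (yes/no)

This is the *each senator* > *at least one editor* reading.
*each senator* occurs within the adjunct clause *after each senator hesitates at the institute*.
Adjuncts are opaque for quantifier raising; a quantifier in an adjunct stays inside it.
*each senator* > *at least one editor* would require crossing that boundary, which is illicit.

No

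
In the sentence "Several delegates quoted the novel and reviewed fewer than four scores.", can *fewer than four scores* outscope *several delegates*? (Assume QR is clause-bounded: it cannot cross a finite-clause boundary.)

No

*fewer than four scores* sits inside one conjunct of the coordinate structure (*reviewed fewer than four scores*).
QR out of a conjunct would have to apply non-ATB, which the CSC forbids.
There is no licit LF on which *fewer than four scores* c-commands *several delegates*.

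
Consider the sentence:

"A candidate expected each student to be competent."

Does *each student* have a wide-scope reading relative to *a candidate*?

Yes

The ECM infinitive is scope-transparent — *each student* is free to raise above *a candidate*.
No island intervenes, so both surface and inverse scope are derivable.
Both orderings are possible: *a candidate* > *each student* and *each student* > *a candidate*.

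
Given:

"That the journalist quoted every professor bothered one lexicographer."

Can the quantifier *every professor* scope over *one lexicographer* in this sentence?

*every professor* occurs within the sentential subject *that the journalist quoted every professor*.
The subject-island constraint blocks QR out of a clausal subject.
*every professor* is confined to the island and cannot take scope over *one lexicographer*.

No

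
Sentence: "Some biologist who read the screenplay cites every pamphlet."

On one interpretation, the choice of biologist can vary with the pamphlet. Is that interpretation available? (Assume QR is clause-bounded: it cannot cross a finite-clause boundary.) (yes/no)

This is the *every pamphlet* > *some biologist* reading.
The RC *who read the screenplay* is an island, but *every pamphlet* is not inside it — it is the matrix object, a clausemate of *some biologist*.
QR within a single clause is free, so the lower quantifier may take scope over the higher one.

Yes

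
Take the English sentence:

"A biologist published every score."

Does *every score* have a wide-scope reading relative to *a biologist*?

Yes

*every score* and *a biologist* are in the same minimal clause.
Since no island is crossed, the inverse ordering is licensed alongside surface scope.
Both orderings are possible: *a biologist* > *every score* and *every score* > *a biologist*.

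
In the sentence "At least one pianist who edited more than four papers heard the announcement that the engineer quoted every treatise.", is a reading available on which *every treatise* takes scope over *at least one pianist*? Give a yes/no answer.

No

Structurally, *every treatise* is inside the complex NP *the announcement that the engineer quoted every treatise*.
The complex NP is opaque for QR — the quantifier is frozen inside the noun's complement.
The inverse ordering *every treatise* > *at least one pianist* is therefore underivable.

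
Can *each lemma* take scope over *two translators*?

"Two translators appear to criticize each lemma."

Yes

*each lemma* is inside a raising infinitive, which is transparent to QR (no CP barrier), so it behaves as a matrix argument.
No island intervenes, so both surface and inverse scope are derivable.
Both orderings are possible: *two translators* > *each lemma* and *each lemma* > *two translators*.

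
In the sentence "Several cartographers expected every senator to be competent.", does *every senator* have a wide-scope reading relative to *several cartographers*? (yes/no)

Yes

ECM infinitives lack a CP barrier, so *every senator* can QR over the matrix subject *several cartographers*.
No island intervenes, so both surface and inverse scope are derivable.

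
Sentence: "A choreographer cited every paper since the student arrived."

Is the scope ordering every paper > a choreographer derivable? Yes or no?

Yes

Although there is an adjunct clause, *every paper* is in the main clause, not inside the adjunct.
Clause-internal QR can adjoin the lower DP above the subject, yielding the inverse reading.
So *every paper* > *a choreographer* is among the available readings.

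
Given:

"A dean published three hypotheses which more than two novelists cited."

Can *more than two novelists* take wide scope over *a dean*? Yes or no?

No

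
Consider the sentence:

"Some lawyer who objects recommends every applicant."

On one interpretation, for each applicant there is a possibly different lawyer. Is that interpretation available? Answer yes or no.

Yes

The described interpretation is the *every applicant* > *some lawyer* scoping.
*every applicant* is a matrix argument; only *some lawyer* is modified by the relative clause *who objects*, so the RC island is irrelevant to the target quantifier.
Ordinary QR to a clause-peripheral position gives the wide-scope LF for the lower DP.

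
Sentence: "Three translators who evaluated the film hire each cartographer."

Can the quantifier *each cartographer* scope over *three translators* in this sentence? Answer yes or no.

Yes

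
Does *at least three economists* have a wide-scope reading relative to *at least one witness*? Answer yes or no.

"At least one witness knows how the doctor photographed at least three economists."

No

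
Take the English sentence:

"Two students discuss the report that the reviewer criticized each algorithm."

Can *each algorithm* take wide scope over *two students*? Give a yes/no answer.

The target quantifier *each algorithm* is part of the complex NP *the report that the reviewer criticized each algorithm*.
The Complex NP Constraint bars QR out of the complement clause of a noun.
Hence only narrow scope for *each algorithm* (under *two students*) survives.

No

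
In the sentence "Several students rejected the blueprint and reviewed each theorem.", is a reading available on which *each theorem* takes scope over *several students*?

Structurally, *each theorem* is inside one conjunct of the coordinate structure (*reviewed each theorem*).
Coordinate structures are islands for non-across-the-board movement, QR included.
Hence only narrow scope for *each theorem* (under *several students*) survives.

No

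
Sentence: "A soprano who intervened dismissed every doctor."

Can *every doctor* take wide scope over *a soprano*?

*every doctor* is a matrix argument; only *a soprano* is modified by the relative clause *who intervened*, so the RC island is irrelevant to the target quantifier.
Since no island is crossed, the inverse ordering is licensed alongside surface scope.

Yes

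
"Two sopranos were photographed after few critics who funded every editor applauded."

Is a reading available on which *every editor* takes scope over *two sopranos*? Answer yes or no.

*every editor* is embedded in the relative clause *who funded every editor*, which is itself inside the adjunct *after few critics who funded every editor applauded*.
Nested islands: the RC island is itself inside an adjunct island, so wide scope is doubly excluded.
Hence only narrow scope for *every editor* (under *two sopranos*) survives.

No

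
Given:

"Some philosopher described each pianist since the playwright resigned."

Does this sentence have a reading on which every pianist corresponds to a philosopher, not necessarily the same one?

Yes

The described interpretation is the *each pianist* > *some philosopher* scoping.
The adjunct clause does not contain *each pianist*, which is the matrix object.
Clause-internal QR can adjoin the lower DP above the subject, yielding the inverse reading.
Both orderings are possible: *some philosopher* > *each pianist* and *each pianist* > *some philosopher*.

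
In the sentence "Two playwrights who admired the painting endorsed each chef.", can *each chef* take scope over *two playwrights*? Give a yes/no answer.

The RC *who admired the painting* is an island, but *each chef* is not inside it — it is the matrix object, a clausemate of *two playwrights*.
Ordinary QR to a clause-peripheral position gives the wide-scope LF for the lower DP.

Yes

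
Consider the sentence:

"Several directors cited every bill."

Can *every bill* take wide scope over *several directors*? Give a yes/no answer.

*several directors* and *every bill* are co-arguments of the matrix verb, with nothing but a clause-internal boundary between them.
Since no island is crossed, the inverse ordering is licensed alongside surface scope.
The sentence is scopally ambiguous between *several directors* > *every bill* and *every bill* > *several directors*.

Yes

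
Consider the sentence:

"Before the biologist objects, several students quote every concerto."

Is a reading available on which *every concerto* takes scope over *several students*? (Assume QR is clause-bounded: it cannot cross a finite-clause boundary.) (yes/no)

Neither queried DP is inside the adjunct, so the adjunct-island constraint does not apply.
QR within a single clause is free, so the lower quantifier may take scope over the higher one.

Yes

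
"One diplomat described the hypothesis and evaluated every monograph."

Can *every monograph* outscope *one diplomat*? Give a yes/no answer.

No

The DP *every monograph* is contained in one conjunct of the coordinate structure (*evaluated every monograph*).
QR out of a conjunct would have to apply non-ATB, which the CSC forbids.
There is no licit LF on which *every monograph* c-commands *one diplomat*.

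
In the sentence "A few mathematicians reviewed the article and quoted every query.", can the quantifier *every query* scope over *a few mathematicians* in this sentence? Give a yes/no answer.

No

*every query* sits inside one conjunct of the coordinate structure (*quoted every query*).
The Coordinate Structure Constraint blocks movement (including QR) out of a single conjunct.
*every query* is confined to the island and cannot take scope over *a few mathematicians*.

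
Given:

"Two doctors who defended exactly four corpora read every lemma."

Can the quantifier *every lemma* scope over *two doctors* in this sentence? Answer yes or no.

The relative clause *who defended exactly four corpora* modifies *two doctors*, but *every lemma* is not inside that relative clause — it is an argument of the matrix verb.
Clause-internal QR can adjoin the lower DP above the subject, yielding the inverse reading.

Yes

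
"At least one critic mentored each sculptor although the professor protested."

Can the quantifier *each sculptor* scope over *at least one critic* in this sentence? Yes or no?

Yes

*each sculptor* is a matrix argument; the adjunct is an island but the target quantifier is outside it.
QR within a single clause is free, so the lower quantifier may take scope over the higher one.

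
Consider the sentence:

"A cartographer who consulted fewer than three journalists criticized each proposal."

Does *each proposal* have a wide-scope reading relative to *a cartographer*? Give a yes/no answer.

*each proposal* sits in the matrix clause, not in the relative clause on *a cartographer*.
With no island boundary between them, the object can take inverse scope over the subject via ordinary QR within the clause.
So *each proposal* > *a cartographer* is among the available readings.

Yes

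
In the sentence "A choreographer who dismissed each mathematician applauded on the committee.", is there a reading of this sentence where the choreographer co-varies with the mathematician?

The described interpretation is the *each mathematician* > *a choreographer* scoping.
*each mathematician* sits inside the relative clause *who dismissed each mathematician*.
A relative clause is a scope island — quantifier raising cannot cross its boundary.
So *each mathematician* cannot raise high enough to outscope *a choreographer*; only the surface ordering *a choreographer* > *each mathematician* is available.

No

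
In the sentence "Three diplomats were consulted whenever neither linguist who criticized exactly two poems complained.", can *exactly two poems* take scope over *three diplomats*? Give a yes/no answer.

The DP *exactly two poems* is contained in the relative clause *who criticized exactly two poems*, which is itself inside the adjunct *whenever neither linguist who criticized exactly two poems complained*.
The quantifier would have to escape first the RC and then the adjunct — two independent island violations.
There is no licit LF on which *exactly two poems* c-commands *three diplomats*.

No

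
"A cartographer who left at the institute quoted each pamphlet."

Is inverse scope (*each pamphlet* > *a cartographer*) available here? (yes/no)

The RC *who left at the institute* is an island, but *each pamphlet* is not inside it — it is the matrix object, a clausemate of *a cartographer*.
With no island boundary between them, the object can take inverse scope over the subject via ordinary QR within the clause.

Yes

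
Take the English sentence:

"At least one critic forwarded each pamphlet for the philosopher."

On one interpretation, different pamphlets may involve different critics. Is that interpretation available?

The paraphrase describes the scope ordering *each pamphlet* > *at least one critic*.
*at least one critic* and *each pamphlet* are co-arguments of the matrix verb, with nothing but a clause-internal boundary between them.
QR within a single clause is free, so the lower quantifier may take scope over the higher one.
The sentence is scopally ambiguous between *at least one critic* > *each pamphlet* and *each pamphlet* > *at least one critic*.

Yes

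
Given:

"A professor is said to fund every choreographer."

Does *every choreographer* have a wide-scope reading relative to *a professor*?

Infinitival complements of raising predicates do not block QR; *every choreographer* and *a professor* are effectively clausemates.
QR within a single clause is free, so the lower quantifier may take scope over the higher one.

Yes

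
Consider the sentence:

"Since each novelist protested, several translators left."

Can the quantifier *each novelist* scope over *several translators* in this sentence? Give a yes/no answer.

No

*each novelist* is embedded in the adjunct clause *since each novelist protested*.
Adverbial clauses are not L-marked, so they are barriers for QR — the quantifier cannot escape the adjunct.
*each novelist* > *several translators* would require crossing that boundary, which is illicit.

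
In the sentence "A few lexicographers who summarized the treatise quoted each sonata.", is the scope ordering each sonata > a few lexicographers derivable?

Yes

Although the sentence contains a relative clause (*who summarized the treatise*), *each sonata* is outside it, in the matrix VP.
No island intervenes, so both surface and inverse scope are derivable.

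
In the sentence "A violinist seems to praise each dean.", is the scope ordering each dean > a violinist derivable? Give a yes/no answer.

Yes

Infinitival complements of raising predicates do not block QR; *each dean* and *a violinist* are effectively clausemates.
Clause-internal QR can adjoin the lower DP above the subject, yielding the inverse reading.
Both orderings are possible: *a violinist* > *each dean* and *each dean* > *a violinist*.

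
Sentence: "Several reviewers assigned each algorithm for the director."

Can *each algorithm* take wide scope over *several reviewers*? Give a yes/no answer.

*several reviewers* and *each algorithm* are co-arguments of the matrix verb, with nothing but a clause-internal boundary between them.
With no island boundary between them, the object can take inverse scope over the subject via ordinary QR within the clause.

Yes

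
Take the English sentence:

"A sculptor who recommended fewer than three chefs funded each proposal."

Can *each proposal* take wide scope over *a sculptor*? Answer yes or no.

Yes

*each proposal* is a matrix argument; only *a sculptor* is modified by the relative clause *who recommended fewer than three chefs*, so the RC island is irrelevant to the target quantifier.
Nothing blocks QR of the lower DP to a position above the higher one, so inverse scope is available.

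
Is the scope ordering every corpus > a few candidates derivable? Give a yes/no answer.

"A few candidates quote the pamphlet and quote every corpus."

No

*every corpus* is embedded in one conjunct of the coordinate structure (*quote every corpus*).
Coordinate structures are islands for non-across-the-board movement, QR included.
Hence only narrow scope for *every corpus* (under *a few candidates*) survives.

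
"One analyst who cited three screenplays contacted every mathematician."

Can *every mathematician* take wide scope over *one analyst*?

Yes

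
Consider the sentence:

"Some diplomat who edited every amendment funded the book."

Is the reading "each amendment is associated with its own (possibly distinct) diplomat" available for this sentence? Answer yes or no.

The described interpretation is the *every amendment* > *some diplomat* scoping.
*every amendment* is embedded in the relative clause *who edited every amendment*.
Quantifiers inside a relative clause are trapped there; the RC boundary blocks QR.
*every amendment* > *some diplomat* would require crossing that boundary, which is illicit.

No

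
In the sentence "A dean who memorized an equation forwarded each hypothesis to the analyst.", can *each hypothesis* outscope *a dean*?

*each hypothesis* is a matrix argument; only *a dean* is modified by the relative clause *who memorized an equation*, so the RC island is irrelevant to the target quantifier.
Since no island is crossed, the inverse ordering is licensed alongside surface scope.

Yes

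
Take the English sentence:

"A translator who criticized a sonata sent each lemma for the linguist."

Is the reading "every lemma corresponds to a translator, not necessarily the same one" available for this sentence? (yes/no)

Yes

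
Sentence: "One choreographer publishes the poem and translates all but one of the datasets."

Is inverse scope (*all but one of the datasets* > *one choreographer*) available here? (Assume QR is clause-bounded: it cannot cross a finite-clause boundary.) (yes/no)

No

Structurally, *all but one of the datasets* is inside one conjunct of the coordinate structure (*translates all but one of the datasets*).
Asymmetric QR out of one conjunct violates the Coordinate Structure Constraint.
The inverse ordering *all but one of the datasets* > *one choreographer* is therefore underivable.
(Only the surface reading survives: one fixed choreographer with respect to all the relevant datasets.)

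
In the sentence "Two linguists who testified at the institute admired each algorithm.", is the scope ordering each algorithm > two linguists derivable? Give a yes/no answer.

Yes

*each algorithm* is a matrix argument; only *two linguists* is modified by the relative clause *who testified at the institute*, so the RC island is irrelevant to the target quantifier.
With no island boundary between them, the object can take inverse scope over the subject via ordinary QR within the clause.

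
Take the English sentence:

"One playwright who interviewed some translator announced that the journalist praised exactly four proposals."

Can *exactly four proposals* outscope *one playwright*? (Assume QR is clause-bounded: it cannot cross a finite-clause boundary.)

No

*exactly four proposals* sits inside the finite complement clause *that the journalist praised exactly four proposals*.
QR is clause-bounded, so the finite complement is a scope island for the embedded quantifier.
The inverse ordering *exactly four proposals* > *one playwright* is therefore underivable.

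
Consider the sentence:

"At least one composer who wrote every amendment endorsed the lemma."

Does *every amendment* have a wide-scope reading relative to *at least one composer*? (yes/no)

No

*every amendment* is embedded in the relative clause *who wrote every amendment*.
Relative clauses are scope islands: a quantifier cannot QR out of a relative clause to take scope in the matrix clause.
So *every amendment* cannot raise high enough to outscope *at least one composer*; only the surface ordering *at least one composer* > *every amendment* is available.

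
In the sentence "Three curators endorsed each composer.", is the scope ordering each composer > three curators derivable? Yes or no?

Both DPs are arguments of the same predicate; there is no clause or island boundary between them.
With no island boundary between them, the object can take inverse scope over the subject via ordinary QR within the clause.
So *each composer* > *three curators* is among the available readings.

Yes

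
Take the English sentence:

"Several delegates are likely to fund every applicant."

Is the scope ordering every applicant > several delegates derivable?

Infinitival complements of raising predicates do not block QR; *every applicant* and *several delegates* are effectively clausemates.
Clause-internal QR can adjoin the lower DP above the subject, yielding the inverse reading.

Yes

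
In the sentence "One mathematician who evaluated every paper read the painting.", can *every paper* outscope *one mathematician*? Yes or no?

No

The DP *every paper* is contained in the relative clause *who evaluated every paper*.
Quantifiers inside a relative clause are trapped there; the RC boundary blocks QR.
The inverse ordering *every paper* > *one mathematician* is therefore underivable.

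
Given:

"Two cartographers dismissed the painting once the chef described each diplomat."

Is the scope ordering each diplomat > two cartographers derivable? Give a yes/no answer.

No

The DP *each diplomat* is contained in the adjunct clause *once the chef described each diplomat*.
Adjuncts are opaque for quantifier raising; a quantifier in an adjunct stays inside it.
So *each diplomat* cannot raise high enough to outscope *two cartographers*; only the surface ordering *two cartographers* > *each diplomat* is available.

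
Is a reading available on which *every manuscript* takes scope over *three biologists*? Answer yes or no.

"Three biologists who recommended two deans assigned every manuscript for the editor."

*every manuscript* sits in the matrix clause, not in the relative clause on *three biologists*.
No island intervenes, so both surface and inverse scope are derivable.

Yes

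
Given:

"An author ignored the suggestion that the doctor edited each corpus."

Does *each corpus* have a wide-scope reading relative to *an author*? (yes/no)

No

*each corpus* is embedded in the complex NP *the suggestion that the doctor edited each corpus*.
The complex NP is opaque for QR — the quantifier is frozen inside the noun's complement.
There is no licit LF on which *each corpus* c-commands *an author*.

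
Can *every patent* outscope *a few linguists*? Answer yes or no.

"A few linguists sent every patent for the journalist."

Yes

*a few linguists* and *every patent* are co-arguments of the matrix verb, with nothing but a clause-internal boundary between them.
No island intervenes, so both surface and inverse scope are derivable.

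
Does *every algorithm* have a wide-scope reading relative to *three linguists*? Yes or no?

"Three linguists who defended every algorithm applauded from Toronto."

No

*every algorithm* occurs within the relative clause *who defended every algorithm*.
The relative clause forms an island for QR, so the quantifier is confined to the head noun's restrictor.
So the wide-scope reading for *every algorithm* is blocked.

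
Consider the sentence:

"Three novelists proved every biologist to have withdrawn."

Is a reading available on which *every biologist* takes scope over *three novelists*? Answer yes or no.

*every biologist* is the subject of an ECM infinitive — the infinitival complement of an ECM verb is not a scope island, so *every biologist* can raise into the matrix clause.
Since no island is crossed, the inverse ordering is licensed alongside surface scope.

Yes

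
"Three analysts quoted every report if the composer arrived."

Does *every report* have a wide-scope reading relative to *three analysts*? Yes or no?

Yes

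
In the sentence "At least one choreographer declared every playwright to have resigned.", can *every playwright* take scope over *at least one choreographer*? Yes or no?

*every playwright* is the subject of an ECM infinitive — the infinitival complement of an ECM verb is not a scope island, so *every playwright* can raise into the matrix clause.
Nothing blocks QR of the lower DP to a position above the higher one, so inverse scope is available.

Yes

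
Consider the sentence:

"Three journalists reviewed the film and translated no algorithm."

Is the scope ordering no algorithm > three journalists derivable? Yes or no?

No

The target quantifier *no algorithm* is part of one conjunct of the coordinate structure (*translated no algorithm*).
Coordinate structures are islands for non-across-the-board movement, QR included.
There is no licit LF on which *no algorithm* c-commands *three journalists*.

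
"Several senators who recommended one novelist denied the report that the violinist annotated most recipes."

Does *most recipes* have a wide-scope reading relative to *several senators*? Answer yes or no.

No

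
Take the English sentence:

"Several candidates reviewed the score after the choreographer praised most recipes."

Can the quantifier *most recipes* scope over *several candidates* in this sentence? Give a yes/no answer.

No

*most recipes* occurs within the adjunct clause *after the choreographer praised most recipes*.
Adverbial clauses are not L-marked, so they are barriers for QR — the quantifier cannot escape the adjunct.
So *most recipes* cannot raise to a position above *several candidates*.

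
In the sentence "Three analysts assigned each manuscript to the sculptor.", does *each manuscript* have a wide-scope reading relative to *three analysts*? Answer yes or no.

Yes

*each manuscript* and *three analysts* are in the same minimal clause.
With no island boundary between them, the object can take inverse scope over the subject via ordinary QR within the clause.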